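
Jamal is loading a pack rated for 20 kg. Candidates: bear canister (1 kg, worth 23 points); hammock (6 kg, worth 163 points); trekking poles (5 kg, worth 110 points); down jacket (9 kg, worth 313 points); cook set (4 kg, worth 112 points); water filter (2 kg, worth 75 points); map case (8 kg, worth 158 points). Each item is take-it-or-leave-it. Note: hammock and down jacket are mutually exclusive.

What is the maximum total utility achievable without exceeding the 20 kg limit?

Taking the top-ratio items first gives bear canister + down jacket + cook set + water filter for 523 (16 kg).
The 1 kg tied up in bear canister is better spent on trekking poles — total rises to 610 (20 kg).

610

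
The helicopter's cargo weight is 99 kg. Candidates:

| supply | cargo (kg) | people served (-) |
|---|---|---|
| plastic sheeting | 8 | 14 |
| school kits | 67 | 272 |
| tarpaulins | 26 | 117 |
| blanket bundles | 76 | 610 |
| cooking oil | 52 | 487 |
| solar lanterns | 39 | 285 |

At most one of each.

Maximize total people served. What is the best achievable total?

786

By people served per kg: cooking oil 9.37, blanket bundles 8.03, solar lanterns 7.31 lead.
Best packing: plastic sheeting + cooking oil + solar lanterns — 99 kg, 786 total.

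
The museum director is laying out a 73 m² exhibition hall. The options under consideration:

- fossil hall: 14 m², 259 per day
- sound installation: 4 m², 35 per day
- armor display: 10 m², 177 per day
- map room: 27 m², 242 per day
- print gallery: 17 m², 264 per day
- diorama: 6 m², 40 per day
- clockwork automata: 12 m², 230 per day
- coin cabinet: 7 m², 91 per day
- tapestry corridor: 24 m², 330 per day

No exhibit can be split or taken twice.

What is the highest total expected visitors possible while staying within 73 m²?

1127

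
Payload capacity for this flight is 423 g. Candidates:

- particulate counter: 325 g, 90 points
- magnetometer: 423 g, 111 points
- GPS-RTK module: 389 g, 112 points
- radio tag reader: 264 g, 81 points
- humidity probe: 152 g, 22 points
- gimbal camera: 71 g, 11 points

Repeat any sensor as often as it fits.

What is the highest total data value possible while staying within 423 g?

112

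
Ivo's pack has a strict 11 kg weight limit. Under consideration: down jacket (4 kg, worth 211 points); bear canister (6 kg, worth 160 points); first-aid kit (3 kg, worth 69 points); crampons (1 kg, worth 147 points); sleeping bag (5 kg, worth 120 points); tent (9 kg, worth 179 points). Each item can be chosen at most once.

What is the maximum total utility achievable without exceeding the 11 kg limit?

Taking down jacket + bear canister + crampons: 11 kg used, 518 in utility.

518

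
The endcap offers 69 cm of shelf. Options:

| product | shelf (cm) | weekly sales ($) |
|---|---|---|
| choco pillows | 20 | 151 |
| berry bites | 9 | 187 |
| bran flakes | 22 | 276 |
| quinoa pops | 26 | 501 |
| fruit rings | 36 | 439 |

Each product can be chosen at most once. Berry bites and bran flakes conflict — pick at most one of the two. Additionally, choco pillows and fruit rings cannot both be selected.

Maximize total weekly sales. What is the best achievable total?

940

Quinoa pops + fruit rings uses 62 of the 69 cm and totals 940.
Next best is choco pillows + bran flakes + quinoa pops at 928 (68 cm) — short by 12.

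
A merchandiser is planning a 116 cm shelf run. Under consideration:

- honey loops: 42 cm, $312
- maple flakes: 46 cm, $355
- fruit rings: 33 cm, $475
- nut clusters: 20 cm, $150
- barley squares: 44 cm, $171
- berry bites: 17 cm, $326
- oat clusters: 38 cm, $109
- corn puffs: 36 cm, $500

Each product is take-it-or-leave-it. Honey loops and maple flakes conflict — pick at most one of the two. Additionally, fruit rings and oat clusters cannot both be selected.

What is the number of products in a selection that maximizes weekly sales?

Optimal total is 1451.
fruit rings + nut clusters + berry bites + corn puffs hits 1451 at 106 cm.
Any selection reaching 1451 contains exactly 4 products.

4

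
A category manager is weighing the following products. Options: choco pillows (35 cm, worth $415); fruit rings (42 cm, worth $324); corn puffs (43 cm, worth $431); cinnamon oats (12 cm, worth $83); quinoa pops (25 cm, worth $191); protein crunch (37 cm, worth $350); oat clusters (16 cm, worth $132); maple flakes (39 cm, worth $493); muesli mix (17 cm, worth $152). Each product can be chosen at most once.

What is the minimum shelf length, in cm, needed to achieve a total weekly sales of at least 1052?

Need the lightest bundle worth ≥ 1052.
choco pillows + maple flakes + muesli mix reaches 1060 using 91 cm.
Below 91 cm the best achievable stays under 1052.

91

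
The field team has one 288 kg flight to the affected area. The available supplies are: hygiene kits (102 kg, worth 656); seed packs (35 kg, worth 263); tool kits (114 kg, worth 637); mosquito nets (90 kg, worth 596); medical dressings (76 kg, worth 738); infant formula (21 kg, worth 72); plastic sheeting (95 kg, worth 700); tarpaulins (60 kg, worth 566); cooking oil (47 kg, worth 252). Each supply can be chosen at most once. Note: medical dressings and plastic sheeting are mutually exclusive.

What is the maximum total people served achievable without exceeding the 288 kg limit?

2235

Best packing: seed packs + mosquito nets + medical dressings + infant formula + tarpaulins — 282 kg, 2235 total.
Every other selection either busts 288 kg or breaks a pairing rule or fails to beat 2235.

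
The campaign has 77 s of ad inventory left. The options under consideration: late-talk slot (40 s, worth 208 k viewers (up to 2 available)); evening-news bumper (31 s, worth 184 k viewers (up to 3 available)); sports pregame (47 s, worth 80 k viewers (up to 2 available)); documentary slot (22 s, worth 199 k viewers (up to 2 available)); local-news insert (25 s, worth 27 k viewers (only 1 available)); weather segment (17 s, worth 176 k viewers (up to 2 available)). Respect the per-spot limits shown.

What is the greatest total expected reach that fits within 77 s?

582

The ratio heuristic lands on documentary slot + 2×weather segment (551) but leaves 21 s idle.
Dropping 2×weather segment frees 34 s; slotting in evening-news bumper + documentary slot (53 s) lifts the total to 582 at 75 s.
Nothing else within 77 s beats 582.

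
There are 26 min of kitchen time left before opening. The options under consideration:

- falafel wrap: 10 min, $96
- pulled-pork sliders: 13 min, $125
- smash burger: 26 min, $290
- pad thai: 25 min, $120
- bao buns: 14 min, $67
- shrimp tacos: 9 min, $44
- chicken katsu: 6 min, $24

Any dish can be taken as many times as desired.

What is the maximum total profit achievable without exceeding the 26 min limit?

290

Best packing: smash burger — 26 min, 290 total.
No other feasible combination exceeds 290.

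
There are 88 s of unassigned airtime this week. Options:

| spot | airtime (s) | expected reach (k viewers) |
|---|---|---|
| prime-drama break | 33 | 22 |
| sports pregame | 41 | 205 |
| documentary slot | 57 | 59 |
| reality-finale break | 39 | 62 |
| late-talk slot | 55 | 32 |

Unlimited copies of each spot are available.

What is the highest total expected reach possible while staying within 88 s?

Density check — sports pregame 5.00, reality-finale break 1.59, documentary slot 1.04 are the best per s.
Best packing: 2×sports pregame — 82 s, 410 total.
No other feasible combination exceeds 410.

410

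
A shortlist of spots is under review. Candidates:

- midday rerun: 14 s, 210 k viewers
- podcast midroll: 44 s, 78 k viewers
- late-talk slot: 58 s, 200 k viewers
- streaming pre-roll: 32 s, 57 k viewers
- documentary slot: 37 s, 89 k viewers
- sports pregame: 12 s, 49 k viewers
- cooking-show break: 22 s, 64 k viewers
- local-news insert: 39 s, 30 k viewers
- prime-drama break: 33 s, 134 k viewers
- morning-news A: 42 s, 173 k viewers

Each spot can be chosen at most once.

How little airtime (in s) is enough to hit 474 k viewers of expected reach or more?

89

Look for the lowest-airtime combination reaching 474.
midday rerun + prime-drama break + morning-news A: 517 expected reach at 89 s.
Below 89 s the best achievable stays under 474.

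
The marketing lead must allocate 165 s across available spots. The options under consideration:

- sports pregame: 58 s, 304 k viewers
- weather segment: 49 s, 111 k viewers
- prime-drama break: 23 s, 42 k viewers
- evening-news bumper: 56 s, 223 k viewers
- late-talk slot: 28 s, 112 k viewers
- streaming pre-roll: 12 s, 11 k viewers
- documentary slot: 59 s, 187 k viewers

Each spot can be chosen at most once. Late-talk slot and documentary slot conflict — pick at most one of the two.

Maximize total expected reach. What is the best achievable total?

By expected reach per s: sports pregame 5.24, late-talk slot 4.00, evening-news bumper 3.98 lead.
Taking sports pregame + prime-drama break + evening-news bumper + late-talk slot: 165 s used, 681 in expected reach.
Every other selection either busts 165 s or breaks a pairing rule or fails to beat 681.

681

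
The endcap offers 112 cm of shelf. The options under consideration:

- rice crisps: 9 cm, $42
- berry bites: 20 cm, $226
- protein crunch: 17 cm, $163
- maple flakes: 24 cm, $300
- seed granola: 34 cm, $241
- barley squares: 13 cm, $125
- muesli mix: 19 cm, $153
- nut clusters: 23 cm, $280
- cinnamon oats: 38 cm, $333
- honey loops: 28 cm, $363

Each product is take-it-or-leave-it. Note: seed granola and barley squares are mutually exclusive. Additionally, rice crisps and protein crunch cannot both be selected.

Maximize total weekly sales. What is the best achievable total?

Ranking by ratio (weekly sales/cm): honey loops 12.96, maple flakes 12.50, nut clusters 12.17, berry bites 11.30.
Filling by ratio: berry bites + maple flakes + barley squares + nut clusters + honey loops for 1294, with 4 cm left unused.
Dropping barley squares frees 13 cm; slotting in protein crunch (17 cm) lifts the total to 1332 at 112 cm.
No other feasible combination exceeds 1332.

1332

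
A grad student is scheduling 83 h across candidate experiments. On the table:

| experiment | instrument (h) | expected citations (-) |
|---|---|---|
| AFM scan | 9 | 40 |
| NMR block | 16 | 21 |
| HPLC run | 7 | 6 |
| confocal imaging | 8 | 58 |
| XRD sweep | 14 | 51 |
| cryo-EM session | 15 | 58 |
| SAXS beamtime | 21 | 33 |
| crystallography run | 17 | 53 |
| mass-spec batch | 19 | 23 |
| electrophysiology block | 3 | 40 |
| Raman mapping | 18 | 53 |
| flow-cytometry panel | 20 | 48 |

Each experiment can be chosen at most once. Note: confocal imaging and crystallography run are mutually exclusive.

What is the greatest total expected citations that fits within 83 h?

By expected citations per h: electrophysiology block 13.33, confocal imaging 7.25, AFM scan 4.44, cryo-EM session 3.87 lead.
AFM scan + NMR block + confocal imaging + XRD sweep + cryo-EM session + electrophysiology block + Raman mapping uses 83 of the 83 h and totals 321.
That's the maximum — no feasible swap from here does better than 321.

321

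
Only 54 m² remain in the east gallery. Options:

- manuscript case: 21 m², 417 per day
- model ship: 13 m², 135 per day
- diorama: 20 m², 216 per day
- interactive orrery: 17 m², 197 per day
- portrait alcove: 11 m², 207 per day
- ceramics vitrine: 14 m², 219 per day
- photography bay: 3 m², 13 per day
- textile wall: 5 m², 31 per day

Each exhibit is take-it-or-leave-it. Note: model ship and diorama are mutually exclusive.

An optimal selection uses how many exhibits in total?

5

Optimal total is 887.
manuscript case + portrait alcove + ceramics vitrine + photography bay + textile wall hits 887 at 54 m².
Any selection reaching 887 contains exactly 5 exhibits.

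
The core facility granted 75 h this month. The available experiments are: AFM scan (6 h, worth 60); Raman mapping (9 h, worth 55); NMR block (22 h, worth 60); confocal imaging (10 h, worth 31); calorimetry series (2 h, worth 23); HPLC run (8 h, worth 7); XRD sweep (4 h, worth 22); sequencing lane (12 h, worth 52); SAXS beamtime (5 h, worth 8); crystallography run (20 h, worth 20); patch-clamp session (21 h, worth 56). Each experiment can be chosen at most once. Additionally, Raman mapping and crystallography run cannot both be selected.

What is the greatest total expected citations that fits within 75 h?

The ratio ordering already packs tightly: AFM scan + Raman mapping + NMR block + confocal imaging + calorimetry series + XRD sweep + sequencing lane + SAXS beamtime, 70 h, 311.

311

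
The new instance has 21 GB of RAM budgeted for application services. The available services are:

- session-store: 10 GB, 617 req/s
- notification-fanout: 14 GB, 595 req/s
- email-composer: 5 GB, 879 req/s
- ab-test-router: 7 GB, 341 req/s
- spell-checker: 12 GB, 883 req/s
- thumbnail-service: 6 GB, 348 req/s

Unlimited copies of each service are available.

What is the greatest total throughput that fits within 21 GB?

3516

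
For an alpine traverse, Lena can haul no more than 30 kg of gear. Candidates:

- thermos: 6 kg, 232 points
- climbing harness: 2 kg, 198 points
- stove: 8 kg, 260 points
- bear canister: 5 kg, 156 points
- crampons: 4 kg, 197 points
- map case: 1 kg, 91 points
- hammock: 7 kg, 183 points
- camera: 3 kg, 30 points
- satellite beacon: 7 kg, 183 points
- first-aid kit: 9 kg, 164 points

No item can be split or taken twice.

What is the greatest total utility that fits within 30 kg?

1164

By utility per kg: climbing harness 99.00, map case 91.00, crampons 49.25, thermos 38.67 lead.
The ratio ordering already packs tightly: thermos + climbing harness + stove + bear canister + crampons + map case + camera, 29 kg, 1164.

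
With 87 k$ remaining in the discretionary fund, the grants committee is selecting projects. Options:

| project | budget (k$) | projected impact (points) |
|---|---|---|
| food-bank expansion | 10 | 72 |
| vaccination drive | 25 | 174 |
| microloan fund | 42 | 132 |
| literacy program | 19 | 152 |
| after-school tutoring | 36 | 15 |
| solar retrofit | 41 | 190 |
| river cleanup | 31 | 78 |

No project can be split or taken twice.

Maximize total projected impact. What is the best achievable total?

Greedy by ratio would take food-bank expansion + vaccination drive + literacy program + river cleanup: 85 k$ used, total 476.
Replace food-bank expansion and river cleanup with solar retrofit: the trade gains 40 net, giving 516 at 85 k$.
The spare 2 k$ is too small for any remaining project, and no exchange beats 516.

516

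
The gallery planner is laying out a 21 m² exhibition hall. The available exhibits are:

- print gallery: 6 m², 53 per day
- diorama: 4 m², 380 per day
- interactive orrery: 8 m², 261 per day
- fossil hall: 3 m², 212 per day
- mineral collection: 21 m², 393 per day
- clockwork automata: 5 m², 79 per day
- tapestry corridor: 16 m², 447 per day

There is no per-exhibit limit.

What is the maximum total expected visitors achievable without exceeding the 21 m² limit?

By expected visitors per m²: diorama 95.00, fossil hall 70.67, interactive orrery 32.62, tapestry corridor 27.94 lead.
Taking 5×diorama: 20 m² used, 1900 in expected visitors.

1900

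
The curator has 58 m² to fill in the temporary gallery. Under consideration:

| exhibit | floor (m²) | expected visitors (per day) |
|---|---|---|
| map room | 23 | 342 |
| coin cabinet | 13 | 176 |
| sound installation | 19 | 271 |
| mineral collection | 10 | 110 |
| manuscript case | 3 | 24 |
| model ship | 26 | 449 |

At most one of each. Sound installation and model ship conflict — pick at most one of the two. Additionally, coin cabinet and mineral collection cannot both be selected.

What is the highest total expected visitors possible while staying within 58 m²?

Taking map room + manuscript case + model ship: 52 m² used, 815 in expected visitors.

815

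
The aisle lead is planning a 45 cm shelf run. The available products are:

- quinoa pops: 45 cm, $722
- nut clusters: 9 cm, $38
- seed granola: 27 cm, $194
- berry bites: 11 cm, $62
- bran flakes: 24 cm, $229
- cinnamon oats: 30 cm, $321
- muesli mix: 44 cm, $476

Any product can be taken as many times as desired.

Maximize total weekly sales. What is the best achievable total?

722

Density check — quinoa pops 16.04, muesli mix 10.82, cinnamon oats 10.70 are the best per cm.
Best packing: quinoa pops — 45 cm, 722 total.
No other feasible combination exceeds 722.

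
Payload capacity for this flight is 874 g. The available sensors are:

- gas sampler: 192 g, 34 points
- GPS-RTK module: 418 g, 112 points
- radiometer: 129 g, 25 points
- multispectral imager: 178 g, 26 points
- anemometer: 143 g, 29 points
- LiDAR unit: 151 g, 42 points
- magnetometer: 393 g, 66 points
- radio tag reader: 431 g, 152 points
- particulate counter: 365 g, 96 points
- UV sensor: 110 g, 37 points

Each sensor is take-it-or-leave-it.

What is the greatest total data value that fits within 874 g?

264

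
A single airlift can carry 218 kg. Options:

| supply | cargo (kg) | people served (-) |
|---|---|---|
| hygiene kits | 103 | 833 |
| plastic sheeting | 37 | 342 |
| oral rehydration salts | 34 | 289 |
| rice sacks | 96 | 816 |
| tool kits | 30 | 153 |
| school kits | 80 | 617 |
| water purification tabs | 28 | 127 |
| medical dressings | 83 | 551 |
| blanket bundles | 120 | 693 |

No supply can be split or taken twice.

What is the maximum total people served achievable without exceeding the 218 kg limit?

1775

Filling by ratio: plastic sheeting + oral rehydration salts + rice sacks + tool kits for 1600, with 21 kg left unused.
The 64 kg tied up in oral rehydration salts and tool kits is better spent on school kits — total rises to 1775 (213 kg).
Next best is hygiene kits + oral rehydration salts + school kits at 1739 (217 kg) — short by 36.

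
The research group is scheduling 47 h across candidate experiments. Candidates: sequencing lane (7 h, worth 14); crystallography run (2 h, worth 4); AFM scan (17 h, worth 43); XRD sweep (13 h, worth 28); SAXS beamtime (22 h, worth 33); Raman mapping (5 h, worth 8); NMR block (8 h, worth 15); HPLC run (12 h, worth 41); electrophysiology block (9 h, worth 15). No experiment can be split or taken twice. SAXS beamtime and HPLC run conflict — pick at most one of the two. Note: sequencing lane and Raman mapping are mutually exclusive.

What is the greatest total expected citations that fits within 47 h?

120

Taking the top-ratio experiments first gives crystallography run + AFM scan + XRD sweep + HPLC run for 116 (44 h).
Dropping crystallography run frees 2 h; slotting in Raman mapping (5 h) lifts the total to 120 at 47 h.
Nothing else feasible within 47 h beats 120.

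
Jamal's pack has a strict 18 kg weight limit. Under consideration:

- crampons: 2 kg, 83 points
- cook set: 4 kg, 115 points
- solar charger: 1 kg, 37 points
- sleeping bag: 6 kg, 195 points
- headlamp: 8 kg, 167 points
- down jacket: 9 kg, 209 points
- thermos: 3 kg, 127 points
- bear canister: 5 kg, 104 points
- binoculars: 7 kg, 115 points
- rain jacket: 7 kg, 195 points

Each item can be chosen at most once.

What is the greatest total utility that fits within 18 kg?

600

Ranking by ratio (utility/kg): thermos 42.33, crampons 41.50, solar charger 37.00, sleeping bag 32.50.
A density-first pass picks crampons + cook set + solar charger + sleeping bag + thermos — 557 at 16 kg.
The 5 kg tied up in cook set and solar charger is better spent on rain jacket — total rises to 600 (18 kg).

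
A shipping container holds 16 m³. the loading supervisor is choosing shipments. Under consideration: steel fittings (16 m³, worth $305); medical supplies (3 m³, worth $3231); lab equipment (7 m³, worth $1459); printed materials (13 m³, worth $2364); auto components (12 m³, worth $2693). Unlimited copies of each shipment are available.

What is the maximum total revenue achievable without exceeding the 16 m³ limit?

16155

5×medical supplies uses 15 of the 16 m³ and totals 16155.
No other feasible combination exceeds 16155.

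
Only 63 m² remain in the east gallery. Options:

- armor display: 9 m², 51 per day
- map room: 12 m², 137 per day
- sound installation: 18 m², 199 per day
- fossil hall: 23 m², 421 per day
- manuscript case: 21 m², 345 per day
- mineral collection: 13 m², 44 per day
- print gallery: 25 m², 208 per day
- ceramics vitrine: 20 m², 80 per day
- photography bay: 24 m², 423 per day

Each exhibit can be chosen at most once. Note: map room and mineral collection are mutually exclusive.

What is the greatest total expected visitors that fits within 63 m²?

981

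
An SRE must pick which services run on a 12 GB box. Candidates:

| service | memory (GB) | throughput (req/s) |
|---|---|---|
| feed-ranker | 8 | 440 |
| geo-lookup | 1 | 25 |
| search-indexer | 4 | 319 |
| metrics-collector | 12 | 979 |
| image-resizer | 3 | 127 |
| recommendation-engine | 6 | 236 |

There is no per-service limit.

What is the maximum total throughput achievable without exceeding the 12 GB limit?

979

The ratio ordering already packs tightly: metrics-collector, 12 GB, 979.
Every other selection either busts 12 GB or fails to beat 979.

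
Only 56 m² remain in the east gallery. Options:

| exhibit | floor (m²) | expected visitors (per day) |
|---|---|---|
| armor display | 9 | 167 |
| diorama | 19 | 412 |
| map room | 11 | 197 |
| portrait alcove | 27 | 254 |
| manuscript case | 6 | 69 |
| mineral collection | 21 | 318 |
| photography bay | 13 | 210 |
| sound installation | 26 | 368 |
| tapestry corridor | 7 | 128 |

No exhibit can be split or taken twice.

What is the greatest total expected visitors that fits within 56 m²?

1025

A density-first pass picks armor display + diorama + map room + manuscript case + tapestry corridor — 973 at 52 m².
Replace map room and manuscript case with mineral collection: the trade gains 52 net, giving 1025 at 56 m².
No other feasible combination exceeds 1025.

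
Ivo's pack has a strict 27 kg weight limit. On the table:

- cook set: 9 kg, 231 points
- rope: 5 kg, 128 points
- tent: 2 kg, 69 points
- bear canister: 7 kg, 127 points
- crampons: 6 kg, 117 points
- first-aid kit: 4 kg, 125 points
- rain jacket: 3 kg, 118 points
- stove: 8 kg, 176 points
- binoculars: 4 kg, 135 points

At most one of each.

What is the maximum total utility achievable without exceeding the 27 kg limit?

806

The ratio ordering already packs tightly: cook set + rope + tent + first-aid kit + rain jacket + binoculars, 27 kg, 806.
That's the maximum — no swap from here does better than 806.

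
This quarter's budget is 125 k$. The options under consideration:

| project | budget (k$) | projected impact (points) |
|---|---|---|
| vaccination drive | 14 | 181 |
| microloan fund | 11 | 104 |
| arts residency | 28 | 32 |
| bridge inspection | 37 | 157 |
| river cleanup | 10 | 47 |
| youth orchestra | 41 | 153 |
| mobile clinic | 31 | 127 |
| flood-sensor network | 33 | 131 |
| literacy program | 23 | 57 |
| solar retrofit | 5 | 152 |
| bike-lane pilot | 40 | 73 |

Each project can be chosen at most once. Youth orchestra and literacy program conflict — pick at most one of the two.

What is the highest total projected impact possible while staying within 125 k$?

794

Filling by ratio: vaccination drive + microloan fund + bridge inspection + river cleanup + mobile clinic + solar retrofit for 768, with 17 k$ left unused.
The 31 k$ tied up in mobile clinic is better spent on youth orchestra — total rises to 794 (118 k$).
No other feasible combination exceeds 794.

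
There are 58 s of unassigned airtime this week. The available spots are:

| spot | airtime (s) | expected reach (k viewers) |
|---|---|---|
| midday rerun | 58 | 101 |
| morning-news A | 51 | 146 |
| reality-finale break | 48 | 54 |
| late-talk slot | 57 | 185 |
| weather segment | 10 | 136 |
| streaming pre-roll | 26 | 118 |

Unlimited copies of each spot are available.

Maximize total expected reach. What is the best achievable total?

Ranking by ratio (expected reach/s): weather segment 13.60, streaming pre-roll 4.54, late-talk slot 3.25, morning-news A 2.86.
Taking 5×weather segment: 50 s used, 680 in expected reach.

680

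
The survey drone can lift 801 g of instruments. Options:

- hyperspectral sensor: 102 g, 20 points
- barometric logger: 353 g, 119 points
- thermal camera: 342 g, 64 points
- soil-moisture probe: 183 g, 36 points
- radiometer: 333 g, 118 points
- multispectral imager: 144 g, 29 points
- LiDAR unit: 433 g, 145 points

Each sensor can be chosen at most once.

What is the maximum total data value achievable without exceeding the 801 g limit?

264

The ratio heuristic lands on hyperspectral sensor + barometric logger + radiometer (257) but leaves 13 g idle.
Dropping hyperspectral sensor and radiometer frees 435 g; slotting in LiDAR unit (433 g) lifts the total to 264 at 786 g.
Next best is radiometer + LiDAR unit at 263 (766 g) — short by 1.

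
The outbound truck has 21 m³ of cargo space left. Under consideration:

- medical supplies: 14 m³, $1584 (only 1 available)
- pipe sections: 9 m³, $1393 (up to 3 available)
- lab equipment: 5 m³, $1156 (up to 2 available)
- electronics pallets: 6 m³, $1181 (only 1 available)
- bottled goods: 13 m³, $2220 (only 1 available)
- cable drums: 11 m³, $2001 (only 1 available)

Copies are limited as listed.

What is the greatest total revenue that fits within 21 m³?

4313

The ratio heuristic lands on 2×lab equipment + electronics pallets (3493) but leaves 5 m³ idle.
Dropping electronics pallets frees 6 m³; slotting in cable drums (11 m³) lifts the total to 4313 at 21 m³.
No other feasible combination exceeds 4313.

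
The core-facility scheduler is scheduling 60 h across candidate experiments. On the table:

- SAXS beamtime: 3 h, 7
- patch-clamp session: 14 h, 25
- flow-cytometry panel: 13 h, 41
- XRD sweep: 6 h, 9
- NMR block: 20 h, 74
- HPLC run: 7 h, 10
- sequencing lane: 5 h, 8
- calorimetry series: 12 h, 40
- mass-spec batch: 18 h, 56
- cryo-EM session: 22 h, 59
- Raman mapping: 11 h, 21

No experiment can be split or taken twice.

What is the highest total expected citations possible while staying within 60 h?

189

By expected citations per h: NMR block 3.70, calorimetry series 3.33, flow-cytometry panel 3.15 lead.
Filling by ratio: SAXS beamtime + flow-cytometry panel + NMR block + calorimetry series + Raman mapping for 183, with 1 h left unused.
A better packing is NMR block + mass-spec batch + cryo-EM session: 60 h, total 189.
Runner-up SAXS beamtime + flow-cytometry panel + XRD sweep + NMR block + mass-spec batch tops out at 187.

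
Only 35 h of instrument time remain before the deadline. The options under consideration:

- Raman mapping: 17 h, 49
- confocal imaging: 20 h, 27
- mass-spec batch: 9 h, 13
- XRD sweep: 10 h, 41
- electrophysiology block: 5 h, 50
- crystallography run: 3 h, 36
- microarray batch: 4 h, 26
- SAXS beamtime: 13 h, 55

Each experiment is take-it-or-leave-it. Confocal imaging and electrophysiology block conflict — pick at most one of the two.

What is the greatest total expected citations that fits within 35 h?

208

Density check — crystallography run 12.00, electrophysiology block 10.00, microarray batch 6.50, SAXS beamtime 4.23 are the best per h.
The ratio ordering already packs tightly: XRD sweep + electrophysiology block + crystallography run + microarray batch + SAXS beamtime, 35 h, 208.
Every other selection either busts 35 h or breaks a pairing rule or fails to beat 208.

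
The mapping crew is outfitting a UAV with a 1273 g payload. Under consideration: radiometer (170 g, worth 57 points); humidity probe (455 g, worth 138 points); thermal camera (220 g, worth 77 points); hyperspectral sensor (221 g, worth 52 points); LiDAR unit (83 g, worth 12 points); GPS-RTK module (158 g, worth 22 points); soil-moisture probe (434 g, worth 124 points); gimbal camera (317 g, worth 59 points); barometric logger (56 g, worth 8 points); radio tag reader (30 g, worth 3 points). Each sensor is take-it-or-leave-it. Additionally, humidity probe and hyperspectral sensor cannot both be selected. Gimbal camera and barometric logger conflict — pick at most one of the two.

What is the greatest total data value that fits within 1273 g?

361

Ranking by ratio (data value/g): thermal camera 0.35, radiometer 0.34, humidity probe 0.30, soil-moisture probe 0.29.
Humidity probe + thermal camera + GPS-RTK module + soil-moisture probe uses 1267 of the 1273 g and totals 361.
The closest alternative, humidity probe + thermal camera + LiDAR unit + soil-moisture probe + barometric logger, reaches only 359.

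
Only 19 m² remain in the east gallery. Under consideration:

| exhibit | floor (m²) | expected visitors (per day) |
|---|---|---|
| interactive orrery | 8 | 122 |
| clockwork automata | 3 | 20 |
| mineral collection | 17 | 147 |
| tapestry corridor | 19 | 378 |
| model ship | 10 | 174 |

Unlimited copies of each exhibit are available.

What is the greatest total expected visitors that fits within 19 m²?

Tapestry corridor uses 19 of the 19 m² and totals 378.

378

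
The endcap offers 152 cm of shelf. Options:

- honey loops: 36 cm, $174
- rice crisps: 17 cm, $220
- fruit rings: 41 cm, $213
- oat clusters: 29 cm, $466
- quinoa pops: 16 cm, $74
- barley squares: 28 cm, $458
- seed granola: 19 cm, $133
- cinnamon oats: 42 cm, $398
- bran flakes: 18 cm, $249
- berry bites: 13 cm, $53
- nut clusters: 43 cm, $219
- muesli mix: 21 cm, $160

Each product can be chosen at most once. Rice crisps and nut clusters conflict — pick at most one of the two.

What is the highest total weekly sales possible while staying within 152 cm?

Best packing: rice crisps + oat clusters + quinoa pops + barley squares + cinnamon oats + bran flakes — 150 cm, 1865 total.
Every other selection either busts 152 cm or breaks a pairing rule or fails to beat 1865.

1865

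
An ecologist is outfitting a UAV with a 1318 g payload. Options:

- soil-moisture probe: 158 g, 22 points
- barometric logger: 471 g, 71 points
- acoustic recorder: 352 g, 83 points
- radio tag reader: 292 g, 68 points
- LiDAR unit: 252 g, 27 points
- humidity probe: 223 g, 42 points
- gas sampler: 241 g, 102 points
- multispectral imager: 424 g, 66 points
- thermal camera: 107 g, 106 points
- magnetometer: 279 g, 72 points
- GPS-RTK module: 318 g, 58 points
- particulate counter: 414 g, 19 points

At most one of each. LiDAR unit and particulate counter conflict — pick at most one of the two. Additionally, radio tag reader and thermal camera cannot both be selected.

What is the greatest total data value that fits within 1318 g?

Best packing: acoustic recorder + gas sampler + thermal camera + magnetometer + GPS-RTK module — 1297 g, 421 total.
No other feasible combination exceeds 421.

421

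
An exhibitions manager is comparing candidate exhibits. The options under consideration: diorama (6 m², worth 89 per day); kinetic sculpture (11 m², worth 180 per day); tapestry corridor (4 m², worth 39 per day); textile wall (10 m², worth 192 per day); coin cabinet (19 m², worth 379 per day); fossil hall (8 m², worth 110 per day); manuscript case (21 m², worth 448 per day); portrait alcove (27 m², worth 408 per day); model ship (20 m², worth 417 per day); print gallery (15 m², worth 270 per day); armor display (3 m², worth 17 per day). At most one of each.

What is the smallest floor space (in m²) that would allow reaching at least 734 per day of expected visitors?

Look for the lowest-floor combination reaching 734.
Taking textile wall + fossil hall + manuscript case gives 750 (≥ 734) for 39 m².
Below 39 m² the best achievable stays under 734.

39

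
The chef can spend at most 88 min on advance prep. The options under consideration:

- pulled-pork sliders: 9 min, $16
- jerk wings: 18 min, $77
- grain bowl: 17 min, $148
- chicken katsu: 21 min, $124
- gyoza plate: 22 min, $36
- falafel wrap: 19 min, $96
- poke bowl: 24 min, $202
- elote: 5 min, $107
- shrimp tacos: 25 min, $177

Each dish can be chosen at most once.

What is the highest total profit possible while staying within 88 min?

Density check — elote 21.40, grain bowl 8.71, poke bowl 8.42 are the best per min.
Taking the top-ratio dishes first gives pulled-pork sliders + grain bowl + poke bowl + elote + shrimp tacos for 650 (80 min).
Dropping pulled-pork sliders and shrimp tacos frees 34 min; slotting in chicken katsu + falafel wrap (40 min) lifts the total to 677 at 86 min.

677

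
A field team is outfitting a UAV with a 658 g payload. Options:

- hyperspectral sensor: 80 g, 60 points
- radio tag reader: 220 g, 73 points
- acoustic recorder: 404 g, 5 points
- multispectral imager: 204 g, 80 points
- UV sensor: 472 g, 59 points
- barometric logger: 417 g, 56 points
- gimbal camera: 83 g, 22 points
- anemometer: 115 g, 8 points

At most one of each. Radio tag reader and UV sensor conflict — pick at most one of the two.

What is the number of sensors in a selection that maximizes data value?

Optimal total is 235.
hyperspectral sensor + radio tag reader + multispectral imager + gimbal camera hits 235 at 587 g.
Every optimal selection uses 4 sensors.

4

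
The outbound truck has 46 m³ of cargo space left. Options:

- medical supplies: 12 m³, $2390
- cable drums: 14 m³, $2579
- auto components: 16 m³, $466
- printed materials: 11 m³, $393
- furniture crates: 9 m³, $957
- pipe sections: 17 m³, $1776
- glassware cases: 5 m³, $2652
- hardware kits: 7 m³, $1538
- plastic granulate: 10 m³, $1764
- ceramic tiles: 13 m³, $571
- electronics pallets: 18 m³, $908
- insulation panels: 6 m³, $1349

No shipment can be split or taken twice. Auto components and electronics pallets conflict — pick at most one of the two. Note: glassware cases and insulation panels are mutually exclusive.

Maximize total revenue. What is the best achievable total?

9490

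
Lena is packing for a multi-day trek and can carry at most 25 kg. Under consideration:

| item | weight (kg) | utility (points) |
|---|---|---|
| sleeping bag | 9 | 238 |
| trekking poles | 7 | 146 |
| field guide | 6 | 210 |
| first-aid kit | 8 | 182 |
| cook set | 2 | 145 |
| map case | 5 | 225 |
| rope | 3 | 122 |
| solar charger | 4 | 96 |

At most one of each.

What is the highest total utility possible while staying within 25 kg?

940

By utility per kg: cook set 72.50, map case 45.00, rope 40.67 lead.
Taking sleeping bag + field guide + cook set + map case + rope: 25 kg used, 940 in utility.
An exhaustive check of the 256 subsets confirms 940.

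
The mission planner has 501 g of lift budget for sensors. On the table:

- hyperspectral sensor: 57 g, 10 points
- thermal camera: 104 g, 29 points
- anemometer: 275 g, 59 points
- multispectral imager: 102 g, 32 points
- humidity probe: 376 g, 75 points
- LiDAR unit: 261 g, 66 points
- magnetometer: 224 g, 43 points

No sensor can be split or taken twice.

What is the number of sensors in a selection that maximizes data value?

3

The maximum data value within 501 g is 127.
thermal camera + multispectral imager + LiDAR unit hits 127 at 467 g.
Any selection reaching 127 contains exactly 3 sensors.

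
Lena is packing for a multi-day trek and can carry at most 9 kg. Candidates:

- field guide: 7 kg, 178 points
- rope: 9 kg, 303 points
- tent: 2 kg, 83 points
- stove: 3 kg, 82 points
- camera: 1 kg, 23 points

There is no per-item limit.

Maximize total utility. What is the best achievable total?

355

Best packing: 4×tent + camera — 9 kg, 355 total.
That's the maximum — no swap from here does better than 355.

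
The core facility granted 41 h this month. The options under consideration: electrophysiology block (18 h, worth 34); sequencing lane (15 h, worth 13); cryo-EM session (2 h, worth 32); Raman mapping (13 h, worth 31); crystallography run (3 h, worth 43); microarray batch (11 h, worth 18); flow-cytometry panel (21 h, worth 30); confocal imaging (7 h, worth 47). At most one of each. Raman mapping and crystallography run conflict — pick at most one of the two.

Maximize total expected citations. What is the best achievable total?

174

Ranking by ratio (expected citations/h): cryo-EM session 16.00, crystallography run 14.33, confocal imaging 6.71, Raman mapping 2.38.
Electrophysiology block + cryo-EM session + crystallography run + microarray batch + confocal imaging uses 41 of the 41 h and totals 174.
An exhaustive check of the 256 subsets confirms 174.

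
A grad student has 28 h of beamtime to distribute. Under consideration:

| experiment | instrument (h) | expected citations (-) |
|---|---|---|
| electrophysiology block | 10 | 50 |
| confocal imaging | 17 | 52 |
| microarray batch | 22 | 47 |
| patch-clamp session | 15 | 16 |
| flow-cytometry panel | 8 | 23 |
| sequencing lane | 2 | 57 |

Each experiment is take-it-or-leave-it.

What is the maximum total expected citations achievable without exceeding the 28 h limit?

Taking the top-ratio experiments first gives electrophysiology block + flow-cytometry panel + sequencing lane for 130 (20 h).
Dropping electrophysiology block frees 10 h; slotting in confocal imaging (17 h) lifts the total to 132 at 27 h.
Runner-up electrophysiology block + flow-cytometry panel + sequencing lane tops out at 130.

132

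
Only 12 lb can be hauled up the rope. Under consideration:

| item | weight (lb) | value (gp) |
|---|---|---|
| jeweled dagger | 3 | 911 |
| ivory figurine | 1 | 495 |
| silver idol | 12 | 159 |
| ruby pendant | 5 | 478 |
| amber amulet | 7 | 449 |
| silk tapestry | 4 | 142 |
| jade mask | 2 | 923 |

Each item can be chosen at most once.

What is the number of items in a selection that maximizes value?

4

Best achievable value is 2807.
jeweled dagger + ivory figurine + ruby pendant + jade mask hits 2807 at 11 lb.
All optima have 4 items.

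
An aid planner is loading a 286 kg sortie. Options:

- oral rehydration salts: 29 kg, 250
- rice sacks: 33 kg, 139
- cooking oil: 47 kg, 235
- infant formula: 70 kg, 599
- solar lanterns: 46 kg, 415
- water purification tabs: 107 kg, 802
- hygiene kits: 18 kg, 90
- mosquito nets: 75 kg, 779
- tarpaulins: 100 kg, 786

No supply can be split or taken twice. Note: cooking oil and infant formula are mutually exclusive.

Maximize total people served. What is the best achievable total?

2430

By people served per kg: mosquito nets 10.39, solar lanterns 9.02, oral rehydration salts 8.62, infant formula 8.56 lead.
Oral rehydration salts + infant formula + water purification tabs + mosquito nets uses 281 of the 286 kg and totals 2430.
An exhaustive check of the 512 subsets confirms 2430.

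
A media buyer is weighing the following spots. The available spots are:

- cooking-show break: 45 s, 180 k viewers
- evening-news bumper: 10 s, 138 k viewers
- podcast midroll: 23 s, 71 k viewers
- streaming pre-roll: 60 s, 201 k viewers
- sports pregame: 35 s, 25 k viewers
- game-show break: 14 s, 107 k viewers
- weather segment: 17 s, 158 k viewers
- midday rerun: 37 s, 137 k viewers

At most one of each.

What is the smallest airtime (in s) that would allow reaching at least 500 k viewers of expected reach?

Look for the lowest-airtime combination reaching 500.
evening-news bumper + game-show break + weather segment + midday rerun reaches 540 using 78 s.
Any bundle with less than 78 s falls short of 500.

78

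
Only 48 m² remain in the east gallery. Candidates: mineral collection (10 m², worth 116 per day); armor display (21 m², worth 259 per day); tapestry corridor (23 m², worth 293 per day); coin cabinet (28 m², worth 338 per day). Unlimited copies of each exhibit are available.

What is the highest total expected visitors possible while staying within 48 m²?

586

Best packing: 2×tapestry corridor — 46 m², 586 total.
Nothing else within 48 m² beats 586.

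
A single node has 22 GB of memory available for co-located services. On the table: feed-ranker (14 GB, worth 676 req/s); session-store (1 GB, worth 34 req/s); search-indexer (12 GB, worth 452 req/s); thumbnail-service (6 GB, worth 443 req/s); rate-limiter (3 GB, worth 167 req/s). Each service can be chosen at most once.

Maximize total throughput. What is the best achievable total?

Greedy by ratio would take session-store + search-indexer + thumbnail-service + rate-limiter: 22 GB used, total 1096.
Replace search-indexer and rate-limiter with feed-ranker: the trade gains 57 net, giving 1153 at 21 GB.
An exhaustive check of the 32 subsets confirms 1153.

1153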